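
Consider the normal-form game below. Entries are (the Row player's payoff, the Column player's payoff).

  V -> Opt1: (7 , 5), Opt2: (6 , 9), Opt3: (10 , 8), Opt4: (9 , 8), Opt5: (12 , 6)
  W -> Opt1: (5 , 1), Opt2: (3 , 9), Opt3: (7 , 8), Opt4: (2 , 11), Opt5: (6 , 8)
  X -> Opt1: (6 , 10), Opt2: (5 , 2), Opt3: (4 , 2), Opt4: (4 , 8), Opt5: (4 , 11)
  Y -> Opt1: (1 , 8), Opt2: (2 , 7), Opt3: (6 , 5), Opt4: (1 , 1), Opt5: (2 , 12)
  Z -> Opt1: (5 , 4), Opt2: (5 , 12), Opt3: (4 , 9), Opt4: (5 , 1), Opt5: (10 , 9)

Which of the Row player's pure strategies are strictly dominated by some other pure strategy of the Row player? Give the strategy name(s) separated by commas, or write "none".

Nothing dominates V: W at Opt1 (7>5); X at Opt1 (7>6); Y at Opt1 (7>1); Z at Opt1 (7>5).
W is strictly dominated by V (Opt1: 7>5, Opt2: 6>3, Opt3: 10>7, Opt4: 9>2, Opt5: 12>6).
X: dominated, since V does at least as well everywhere (Opt1: 7>6, Opt2: 6>5, Opt3: 10>4, Opt4: 9>4, Opt5: 12>4).
Y is strictly dominated by V (Opt1: 7>1, Opt2: 6>2, Opt3: 10>6, Opt4: 9>1, Opt5: 12>2).
Z is strictly dominated by V (Opt1: 7>5, Opt2: 6>5, Opt3: 10>4, Opt4: 9>5, Opt5: 12>10).

W, X, Y, Z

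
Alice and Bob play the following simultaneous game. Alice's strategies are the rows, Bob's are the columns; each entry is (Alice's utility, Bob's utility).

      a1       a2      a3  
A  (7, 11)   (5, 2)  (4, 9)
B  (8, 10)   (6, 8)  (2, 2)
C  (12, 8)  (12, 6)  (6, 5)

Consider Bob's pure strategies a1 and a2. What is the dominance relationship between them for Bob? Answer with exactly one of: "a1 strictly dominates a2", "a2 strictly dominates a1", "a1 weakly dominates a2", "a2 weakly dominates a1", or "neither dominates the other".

a1 strictly dominates a2

Compare a1 to a2 across each opponent action: A: 11>2, B: 10>8, C: 8>6.
Every comparison favours a1, so a1 strictly dominates a2.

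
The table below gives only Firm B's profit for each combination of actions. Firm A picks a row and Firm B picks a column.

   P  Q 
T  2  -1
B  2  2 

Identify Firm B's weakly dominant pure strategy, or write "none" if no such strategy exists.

P

P vs Q: T: 2>-1, B: 2=2.
P is at least as good as every other strategy against every opponent action, so it is weakly dominant.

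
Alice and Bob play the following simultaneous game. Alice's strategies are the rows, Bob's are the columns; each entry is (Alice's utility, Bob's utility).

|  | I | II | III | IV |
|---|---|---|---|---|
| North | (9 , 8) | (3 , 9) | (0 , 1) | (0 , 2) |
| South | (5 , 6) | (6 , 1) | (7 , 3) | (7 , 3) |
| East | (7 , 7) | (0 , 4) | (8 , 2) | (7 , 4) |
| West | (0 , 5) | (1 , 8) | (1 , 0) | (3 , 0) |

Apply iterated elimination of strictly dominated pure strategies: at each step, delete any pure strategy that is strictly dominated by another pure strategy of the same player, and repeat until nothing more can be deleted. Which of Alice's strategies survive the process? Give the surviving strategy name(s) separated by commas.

Alice's strategy West is strictly dominated by South (I: 5>0, II: 6>1, III: 7>1, IV: 7>3) and is removed.
Bob's strategy III is strictly dominated by I (North: 8>1, South: 6>3, East: 7>2) and is removed.
Column IV is eliminated: I beats it against every remaining row (North: 8>2, South: 6>3, East: 7>4).
Row East is eliminated: North beats it against every remaining column (I: 9>7, II: 3>0).
Among the remaining strategies, none is strictly dominated by another pure strategy of the same player, so the elimination stops.
Surviving strategies — Alice: {North, South}; Bob: {I, II}.

North, South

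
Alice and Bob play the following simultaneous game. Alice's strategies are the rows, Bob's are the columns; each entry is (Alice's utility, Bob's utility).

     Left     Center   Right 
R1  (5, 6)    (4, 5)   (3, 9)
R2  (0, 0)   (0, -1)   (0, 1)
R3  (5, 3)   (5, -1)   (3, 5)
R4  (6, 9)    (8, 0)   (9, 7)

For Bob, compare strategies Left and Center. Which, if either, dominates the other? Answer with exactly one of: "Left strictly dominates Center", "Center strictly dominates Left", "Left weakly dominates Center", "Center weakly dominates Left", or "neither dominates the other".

Left's payoffs vs Center's, by Alice's action — R1: 6>5, R2: 0>-1, R3: 3>-1, R4: 9>0.
Every comparison favours Left, so Left strictly dominates Center.

Left strictly dominates Center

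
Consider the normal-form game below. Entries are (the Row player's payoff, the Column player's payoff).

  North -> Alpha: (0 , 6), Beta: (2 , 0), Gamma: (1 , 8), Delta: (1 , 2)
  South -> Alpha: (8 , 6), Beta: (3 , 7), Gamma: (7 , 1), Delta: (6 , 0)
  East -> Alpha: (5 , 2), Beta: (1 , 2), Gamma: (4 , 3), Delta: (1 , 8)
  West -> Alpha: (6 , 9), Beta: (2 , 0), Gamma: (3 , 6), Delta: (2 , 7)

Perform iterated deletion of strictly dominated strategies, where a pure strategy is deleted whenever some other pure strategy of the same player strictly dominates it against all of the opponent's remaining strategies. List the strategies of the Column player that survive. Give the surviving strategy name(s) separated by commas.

Beta

For the Row player, South strictly dominates North on the remaining columns (Alpha: 8>0, Beta: 3>2, Gamma: 7>1, Delta: 6>1); eliminate North.
The Row player's strategy East is strictly dominated by South (Alpha: 8>5, Beta: 3>1, Gamma: 7>4, Delta: 6>1) and is removed.
The Row player's strategy West is strictly dominated by South (Alpha: 8>6, Beta: 3>2, Gamma: 7>3, Delta: 6>2) and is removed.
The Column player's strategy Alpha is strictly dominated by Beta (South: 7>6) and is removed.
The Column player's strategy Gamma is strictly dominated by Beta (South: 7>1) and is removed.
For the Column player, Beta strictly dominates Delta on the remaining rows (South: 7>0); eliminate Delta.
Among the remaining strategies, none is strictly dominated by another pure strategy of the same player, so the elimination stops.
Surviving strategies — the Row player: {South}; the Column player: {Beta}.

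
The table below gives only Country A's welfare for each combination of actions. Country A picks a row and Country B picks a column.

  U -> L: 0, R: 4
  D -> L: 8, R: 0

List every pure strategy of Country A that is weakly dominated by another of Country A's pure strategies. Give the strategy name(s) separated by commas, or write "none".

Nothing dominates U: D at R (4>0).
D is not dominated — it holds its own against U at L (8>0).

none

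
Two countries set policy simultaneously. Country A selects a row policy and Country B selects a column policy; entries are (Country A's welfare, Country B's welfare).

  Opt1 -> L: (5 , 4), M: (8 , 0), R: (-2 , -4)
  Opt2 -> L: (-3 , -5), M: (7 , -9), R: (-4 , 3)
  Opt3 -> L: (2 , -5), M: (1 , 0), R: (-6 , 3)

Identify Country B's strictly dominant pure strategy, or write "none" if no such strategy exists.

L fails to dominate M at Opt3 (-5<0).
M fails to dominate L at Opt1 (0<4).
R fails to dominate L at Opt1 (-4<4).
No single strategy dominates all the others.

none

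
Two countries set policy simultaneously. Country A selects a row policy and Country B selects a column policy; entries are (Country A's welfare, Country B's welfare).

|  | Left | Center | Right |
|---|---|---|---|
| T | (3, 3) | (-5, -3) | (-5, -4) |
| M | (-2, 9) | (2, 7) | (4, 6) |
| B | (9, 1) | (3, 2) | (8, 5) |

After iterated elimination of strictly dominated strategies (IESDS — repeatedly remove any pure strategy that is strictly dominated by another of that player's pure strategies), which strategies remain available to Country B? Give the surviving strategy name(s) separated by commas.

Row T is eliminated: B beats it against every remaining column (Left: 9>3, Center: 3>-5, Right: 8>-5).
Country A's strategy M is strictly dominated by B (Left: 9>-2, Center: 3>2, Right: 8>4) and is removed.
For Country B, Center strictly dominates Left on the remaining rows (B: 2>1); eliminate Left.
Column Center is eliminated: Right beats it against every remaining row (B: 5>2).
Among the remaining strategies, none is strictly dominated by another pure strategy of the same player, so the elimination stops.
Surviving strategies — Country A: {B}; Country B: {Right}.

Right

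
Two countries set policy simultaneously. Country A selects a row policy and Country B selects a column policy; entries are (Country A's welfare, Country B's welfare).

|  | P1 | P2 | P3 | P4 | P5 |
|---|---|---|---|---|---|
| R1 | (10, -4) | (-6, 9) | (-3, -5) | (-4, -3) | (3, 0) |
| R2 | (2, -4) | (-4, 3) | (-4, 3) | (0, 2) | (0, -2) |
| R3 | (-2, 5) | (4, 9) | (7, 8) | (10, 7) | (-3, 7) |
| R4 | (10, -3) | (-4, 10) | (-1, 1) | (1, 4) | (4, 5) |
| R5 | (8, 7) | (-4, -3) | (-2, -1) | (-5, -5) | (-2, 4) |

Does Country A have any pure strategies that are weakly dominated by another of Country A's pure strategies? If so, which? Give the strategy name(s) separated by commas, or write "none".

R1, R2, R5

R4 weakly dominates R1 — P1: 10=10, P2: -4>-6, P3: -1>-3, P4: 1>-4, P5: 4>3.
R4 weakly dominates R2 — P1: 10>2, P2: -4=-4, P3: -1>-4, P4: 1>0, P5: 4>0.
R3 is not dominated — it holds its own against R1 at P2 (4>-6); R2 at P2 (4>-4); R4 at P2 (4>-4); R5 at P2 (4>-4).
R4: no other strategy beats it everywhere (R1 at P2 (-4>-6); R2 at P1 (10>2); R3 at P1 (10>-2); R5 at P1 (10>8)).
R5: dominated, since R4 does at least as well everywhere (P1: 10>8, P2: -4=-4, P3: -1>-2, P4: 1>-5, P5: 4>-2).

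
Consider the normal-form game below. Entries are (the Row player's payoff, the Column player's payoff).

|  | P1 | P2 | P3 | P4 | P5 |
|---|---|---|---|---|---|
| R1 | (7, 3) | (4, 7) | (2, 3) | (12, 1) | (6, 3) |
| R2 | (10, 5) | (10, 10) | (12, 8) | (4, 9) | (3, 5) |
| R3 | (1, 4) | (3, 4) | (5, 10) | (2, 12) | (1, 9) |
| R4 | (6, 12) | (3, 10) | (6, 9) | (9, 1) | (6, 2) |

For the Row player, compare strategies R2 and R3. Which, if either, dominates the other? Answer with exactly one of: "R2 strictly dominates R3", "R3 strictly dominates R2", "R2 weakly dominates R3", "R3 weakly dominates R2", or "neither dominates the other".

Compare R2 to R3 across each opponent action: P1: 10>1, P2: 10>3, P3: 12>5, P4: 4>2, P5: 3>1.
R2 gives a strictly higher payoff against each opponent action, so R2 strictly dominates R3.

R2 strictly dominates R3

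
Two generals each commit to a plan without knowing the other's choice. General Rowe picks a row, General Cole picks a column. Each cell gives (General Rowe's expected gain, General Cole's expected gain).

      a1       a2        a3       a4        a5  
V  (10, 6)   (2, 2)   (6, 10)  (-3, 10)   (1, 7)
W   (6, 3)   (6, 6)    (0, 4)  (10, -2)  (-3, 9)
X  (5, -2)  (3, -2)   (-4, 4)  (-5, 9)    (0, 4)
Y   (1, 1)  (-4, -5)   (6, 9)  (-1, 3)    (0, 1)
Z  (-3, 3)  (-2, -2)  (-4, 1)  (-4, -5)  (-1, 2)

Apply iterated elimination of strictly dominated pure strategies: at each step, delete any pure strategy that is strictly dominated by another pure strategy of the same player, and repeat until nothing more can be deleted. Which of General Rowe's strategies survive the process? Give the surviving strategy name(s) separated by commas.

V, W, Y

For General Rowe, V strictly dominates Z on the remaining columns (a1: 10>-3, a2: 2>-2, a3: 6>-4, a4: -3>-4, a5: 1>-1); eliminate Z.
For General Cole, a3 strictly dominates a1 on the remaining rows (V: 10>6, W: 4>3, X: 4>-2, Y: 9>1); eliminate a1.
Column a2 is eliminated: a5 beats it against every remaining row (V: 7>2, W: 9>6, X: 4>-2, Y: 1>-5).
For General Rowe, V strictly dominates X on the remaining columns (a3: 6>-4, a4: -3>-5, a5: 1>0); eliminate X.
Among the remaining strategies, none is strictly dominated by another pure strategy of the same player, so the elimination stops.
Surviving strategies — General Rowe: {V, W, Y}; General Cole: {a3, a4, a5}.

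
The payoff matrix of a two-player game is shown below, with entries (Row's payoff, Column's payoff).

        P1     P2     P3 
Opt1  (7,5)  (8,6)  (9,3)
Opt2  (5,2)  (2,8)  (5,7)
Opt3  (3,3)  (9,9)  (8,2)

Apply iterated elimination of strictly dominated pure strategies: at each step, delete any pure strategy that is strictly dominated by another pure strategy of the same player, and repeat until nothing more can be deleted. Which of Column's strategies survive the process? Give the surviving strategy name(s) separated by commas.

P2

Row Opt2 is eliminated: Opt1 beats it against every remaining column (P1: 7>5, P2: 8>2, P3: 9>5).
Column P1 is eliminated: P2 beats it against every remaining row (Opt1: 6>5, Opt3: 9>3).
For Column, P2 strictly dominates P3 on the remaining rows (Opt1: 6>3, Opt3: 9>2); eliminate P3.
Row Opt1 is eliminated: Opt3 beats it against every remaining column (P2: 9>8).
Among the remaining strategies, none is strictly dominated by another pure strategy of the same player, so the elimination stops.
Surviving strategies — Row: {Opt3}; Column: {P2}.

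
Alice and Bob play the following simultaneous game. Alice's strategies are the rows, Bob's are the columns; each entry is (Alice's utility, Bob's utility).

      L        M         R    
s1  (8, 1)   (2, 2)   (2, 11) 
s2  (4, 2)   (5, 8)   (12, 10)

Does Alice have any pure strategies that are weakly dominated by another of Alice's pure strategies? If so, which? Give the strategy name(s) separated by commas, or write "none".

s1: no other strategy beats it everywhere (s2 at L (8>4)).
s2: no other strategy beats it everywhere (s1 at M (5>2)).

none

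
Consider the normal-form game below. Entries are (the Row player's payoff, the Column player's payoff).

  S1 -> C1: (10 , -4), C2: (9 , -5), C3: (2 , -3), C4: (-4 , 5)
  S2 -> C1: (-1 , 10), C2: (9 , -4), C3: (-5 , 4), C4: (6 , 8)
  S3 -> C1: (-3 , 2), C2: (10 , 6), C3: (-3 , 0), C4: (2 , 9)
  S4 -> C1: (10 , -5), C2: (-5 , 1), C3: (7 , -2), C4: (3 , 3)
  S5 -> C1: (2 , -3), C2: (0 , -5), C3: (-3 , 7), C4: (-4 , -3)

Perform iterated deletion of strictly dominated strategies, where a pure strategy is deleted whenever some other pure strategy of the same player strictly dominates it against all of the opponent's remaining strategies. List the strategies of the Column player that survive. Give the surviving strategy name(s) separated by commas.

The Column player's strategy C2 is strictly dominated by C4 (S1: 5>-5, S2: 8>-4, S3: 9>6, S4: 3>1, S5: -3>-5) and is removed.
Row S3 is eliminated: S4 beats it against every remaining column (C1: 10>-3, C3: 7>-3, C4: 3>2).
For the Row player, S4 strictly dominates S5 on the remaining columns (C1: 10>2, C3: 7>-3, C4: 3>-4); eliminate S5.
The Column player's strategy C3 is strictly dominated by C4 (S1: 5>-3, S2: 8>4, S4: 3>-2) and is removed.
Among the remaining strategies, none is strictly dominated by another pure strategy of the same player, so the elimination stops.
Surviving strategies — the Row player: {S1, S2, S4}; the Column player: {C1, C4}.

C1, C4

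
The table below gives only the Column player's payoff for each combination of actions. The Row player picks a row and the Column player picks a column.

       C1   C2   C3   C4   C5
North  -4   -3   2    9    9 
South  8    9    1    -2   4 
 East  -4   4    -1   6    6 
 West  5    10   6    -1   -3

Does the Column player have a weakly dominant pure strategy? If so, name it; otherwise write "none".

C1 fails to dominate C2 at North (-4<-3).
C2 fails to dominate C3 at North (-3<2).
C3 fails to dominate C1 at South (1<8).
C4 fails to dominate C1 at South (-2<8).
C5 fails to dominate C1 at South (4<8).
No single strategy dominates all the others.

none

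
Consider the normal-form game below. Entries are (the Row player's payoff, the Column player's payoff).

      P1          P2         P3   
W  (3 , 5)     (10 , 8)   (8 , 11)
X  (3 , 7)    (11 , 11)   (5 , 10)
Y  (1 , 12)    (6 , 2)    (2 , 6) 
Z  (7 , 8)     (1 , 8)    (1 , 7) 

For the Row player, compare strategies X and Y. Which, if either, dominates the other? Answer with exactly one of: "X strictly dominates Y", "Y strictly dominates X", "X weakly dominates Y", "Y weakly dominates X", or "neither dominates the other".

X's payoffs vs Y's, by the Column player's action — P1: 3>1, P2: 11>6, P3: 5>2.
Every comparison favours X, so X strictly dominates Y.

X strictly dominates Y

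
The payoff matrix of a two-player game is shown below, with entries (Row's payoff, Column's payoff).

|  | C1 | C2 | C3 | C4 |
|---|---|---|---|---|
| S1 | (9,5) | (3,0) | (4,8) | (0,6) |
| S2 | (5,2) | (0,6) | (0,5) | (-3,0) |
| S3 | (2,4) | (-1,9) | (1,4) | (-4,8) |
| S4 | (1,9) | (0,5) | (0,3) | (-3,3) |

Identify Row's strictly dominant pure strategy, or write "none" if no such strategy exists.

S1

S1 vs S2: C1: 9>5, C2: 3>0, C3: 4>0, C4: 0>-3.
S1 vs S3: C1: 9>2, C2: 3>-1, C3: 4>1, C4: 0>-4.
S1 vs S4: C1: 9>1, C2: 3>0, C3: 4>0, C4: 0>-3.
S1 strictly beats every other strategy against every opponent action, so it is strictly dominant.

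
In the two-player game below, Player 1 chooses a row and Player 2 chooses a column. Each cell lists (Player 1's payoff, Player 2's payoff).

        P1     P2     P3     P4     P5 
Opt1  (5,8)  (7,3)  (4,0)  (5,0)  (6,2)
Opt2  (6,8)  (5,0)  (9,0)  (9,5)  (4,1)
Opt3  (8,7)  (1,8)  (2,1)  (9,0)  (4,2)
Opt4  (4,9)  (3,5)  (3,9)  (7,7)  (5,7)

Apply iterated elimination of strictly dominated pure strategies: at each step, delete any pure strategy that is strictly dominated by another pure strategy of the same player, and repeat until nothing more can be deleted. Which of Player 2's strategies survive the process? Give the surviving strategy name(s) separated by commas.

Column P4 is eliminated: P1 beats it against every remaining row (Opt1: 8>0, Opt2: 8>5, Opt3: 7>0, Opt4: 9>7).
Player 1's strategy Opt4 is strictly dominated by Opt1 (P1: 5>4, P2: 7>3, P3: 4>3, P5: 6>5) and is removed.
For Player 2, P1 strictly dominates P3 on the remaining rows (Opt1: 8>0, Opt2: 8>0, Opt3: 7>1); eliminate P3.
For Player 2, P1 strictly dominates P5 on the remaining rows (Opt1: 8>2, Opt2: 8>1, Opt3: 7>2); eliminate P5.
Among the remaining strategies, none is strictly dominated by another pure strategy of the same player, so the elimination stops.
Surviving strategies — Player 1: {Opt1, Opt2, Opt3}; Player 2: {P1, P2}.

P1, P2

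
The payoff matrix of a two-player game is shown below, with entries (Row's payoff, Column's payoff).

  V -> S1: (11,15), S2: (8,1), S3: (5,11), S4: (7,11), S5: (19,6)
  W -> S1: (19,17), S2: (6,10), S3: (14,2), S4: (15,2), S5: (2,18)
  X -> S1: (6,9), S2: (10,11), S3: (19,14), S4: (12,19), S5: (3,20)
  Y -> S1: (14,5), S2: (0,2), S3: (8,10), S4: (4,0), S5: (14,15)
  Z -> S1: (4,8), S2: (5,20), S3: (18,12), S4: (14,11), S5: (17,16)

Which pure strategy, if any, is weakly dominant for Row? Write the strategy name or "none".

none

V fails to dominate W at S1 (11<19).
W fails to dominate V at S2 (6<8).
X fails to dominate V at S1 (6<11).
Y fails to dominate V at S2 (0<8).
Z fails to dominate V at S1 (4<11).
No single strategy dominates all the others.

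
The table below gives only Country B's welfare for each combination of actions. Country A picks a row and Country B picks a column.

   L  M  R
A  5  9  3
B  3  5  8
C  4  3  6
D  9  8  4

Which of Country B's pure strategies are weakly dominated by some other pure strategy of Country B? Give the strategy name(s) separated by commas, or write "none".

none

L: no other strategy beats it everywhere (M at C (4>3); R at A (5>3)).
M: no other strategy beats it everywhere (L at A (9>5); R at A (9>3)).
Nothing dominates R: L at B (8>3); M at B (8>5).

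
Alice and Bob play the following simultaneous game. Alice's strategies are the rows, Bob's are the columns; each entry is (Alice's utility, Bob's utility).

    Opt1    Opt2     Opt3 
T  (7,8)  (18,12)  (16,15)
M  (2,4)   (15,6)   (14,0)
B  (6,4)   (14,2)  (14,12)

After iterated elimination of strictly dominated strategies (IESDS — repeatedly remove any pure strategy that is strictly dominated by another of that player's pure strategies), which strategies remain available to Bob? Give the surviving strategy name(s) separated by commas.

For Alice, T strictly dominates M on the remaining columns (Opt1: 7>2, Opt2: 18>15, Opt3: 16>14); eliminate M.
Row B is eliminated: T beats it against every remaining column (Opt1: 7>6, Opt2: 18>14, Opt3: 16>14).
For Bob, Opt2 strictly dominates Opt1 on the remaining rows (T: 12>8); eliminate Opt1.
Column Opt2 is eliminated: Opt3 beats it against every remaining row (T: 15>12).
Among the remaining strategies, none is strictly dominated by another pure strategy of the same player, so the elimination stops.
Surviving strategies — Alice: {T}; Bob: {Opt3}.

Opt3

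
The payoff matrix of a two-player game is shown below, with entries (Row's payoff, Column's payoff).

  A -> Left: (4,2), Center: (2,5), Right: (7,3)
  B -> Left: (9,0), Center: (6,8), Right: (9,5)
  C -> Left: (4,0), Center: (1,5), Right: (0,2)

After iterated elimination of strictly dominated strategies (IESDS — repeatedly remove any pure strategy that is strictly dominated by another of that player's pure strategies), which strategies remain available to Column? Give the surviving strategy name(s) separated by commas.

Row's strategy A is strictly dominated by B (Left: 9>4, Center: 6>2, Right: 9>7) and is removed.
Row C is eliminated: B beats it against every remaining column (Left: 9>4, Center: 6>1, Right: 9>0).
Column Left is eliminated: Center beats it against every remaining row (B: 8>0).
Column Right is eliminated: Center beats it against every remaining row (B: 8>5).
Among the remaining strategies, none is strictly dominated by another pure strategy of the same player, so the elimination stops.
Surviving strategies — Row: {B}; Column: {Center}.

Center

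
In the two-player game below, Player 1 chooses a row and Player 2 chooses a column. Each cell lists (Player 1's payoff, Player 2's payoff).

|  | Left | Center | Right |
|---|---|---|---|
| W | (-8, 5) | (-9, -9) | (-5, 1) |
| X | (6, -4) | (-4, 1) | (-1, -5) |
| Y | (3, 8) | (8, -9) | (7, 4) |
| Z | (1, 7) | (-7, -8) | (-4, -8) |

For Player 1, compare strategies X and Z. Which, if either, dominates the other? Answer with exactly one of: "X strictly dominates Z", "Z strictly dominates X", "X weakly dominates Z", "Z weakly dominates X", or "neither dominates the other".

X strictly dominates Z

Compare X to Z across each choice by Player 2: Left: 6>1, Center: -4>-7, Right: -1>-4.
X gives a strictly higher payoff against each choice by Player 2, so X strictly dominates Z.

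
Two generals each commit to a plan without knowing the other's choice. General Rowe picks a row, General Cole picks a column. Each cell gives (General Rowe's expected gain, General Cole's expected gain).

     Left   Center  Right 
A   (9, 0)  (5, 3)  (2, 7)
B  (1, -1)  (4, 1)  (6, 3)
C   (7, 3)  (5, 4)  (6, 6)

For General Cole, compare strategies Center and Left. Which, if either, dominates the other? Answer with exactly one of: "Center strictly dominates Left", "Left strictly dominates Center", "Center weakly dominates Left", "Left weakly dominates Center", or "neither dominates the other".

Center's payoffs vs Left's, by General Rowe's action — A: 3>0, B: 1>-1, C: 4>3.
Center gives a strictly higher payoff against every action of General Rowe, so Center strictly dominates Left.

Center strictly dominates Left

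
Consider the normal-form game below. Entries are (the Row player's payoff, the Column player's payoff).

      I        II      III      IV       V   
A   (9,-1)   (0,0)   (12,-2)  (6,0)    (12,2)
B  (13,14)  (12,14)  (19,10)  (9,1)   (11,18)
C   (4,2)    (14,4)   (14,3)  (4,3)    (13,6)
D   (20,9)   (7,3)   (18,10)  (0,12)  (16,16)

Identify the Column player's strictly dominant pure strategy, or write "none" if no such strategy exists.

V

V vs I: A: 2>-1, B: 18>14, C: 6>2, D: 16>9.
V vs II: A: 2>0, B: 18>14, C: 6>4, D: 16>3.
V vs III: A: 2>-2, B: 18>10, C: 6>3, D: 16>10.
V vs IV: A: 2>0, B: 18>1, C: 6>3, D: 16>12.
V strictly beats every other strategy against every opponent action, so it is strictly dominant.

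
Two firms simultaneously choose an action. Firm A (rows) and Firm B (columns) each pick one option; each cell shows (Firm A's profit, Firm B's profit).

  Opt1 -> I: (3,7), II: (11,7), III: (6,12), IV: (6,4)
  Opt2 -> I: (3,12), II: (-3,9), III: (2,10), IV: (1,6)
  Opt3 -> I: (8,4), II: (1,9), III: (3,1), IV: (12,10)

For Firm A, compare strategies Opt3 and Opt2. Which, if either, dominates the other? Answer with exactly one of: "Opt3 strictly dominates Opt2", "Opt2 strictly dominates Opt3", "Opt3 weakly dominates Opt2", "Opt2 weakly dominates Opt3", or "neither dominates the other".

Opt3 strictly dominates Opt2

Compare Opt3 to Opt2 across every action of Firm B: I: 8>3, II: 1>-3, III: 3>2, IV: 12>1.
Opt3 gives a strictly higher payoff against every action of Firm B, so Opt3 strictly dominates Opt2.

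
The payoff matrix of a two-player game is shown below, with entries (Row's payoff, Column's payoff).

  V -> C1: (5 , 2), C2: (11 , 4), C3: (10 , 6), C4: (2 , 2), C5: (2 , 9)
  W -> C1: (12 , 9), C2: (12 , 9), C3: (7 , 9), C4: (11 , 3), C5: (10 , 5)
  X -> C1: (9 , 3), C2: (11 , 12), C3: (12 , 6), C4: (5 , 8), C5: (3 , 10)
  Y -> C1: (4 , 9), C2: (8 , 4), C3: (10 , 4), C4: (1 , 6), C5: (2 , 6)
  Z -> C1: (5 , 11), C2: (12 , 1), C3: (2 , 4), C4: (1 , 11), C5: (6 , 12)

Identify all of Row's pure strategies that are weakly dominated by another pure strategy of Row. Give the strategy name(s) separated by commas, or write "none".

V, Y, Z

V is weakly dominated by X (C1: 9>5, C2: 11=11, C3: 12>10, C4: 5>2, C5: 3>2).
Nothing dominates W: V at C1 (12>5); X at C1 (12>9); Y at C1 (12>4); Z at C1 (12>5).
Nothing dominates X: V at C1 (9>5); W at C3 (12>7); Y at C1 (9>4); Z at C1 (9>5).
V weakly dominates Y — C1: 5>4, C2: 11>8, C3: 10=10, C4: 2>1, C5: 2=2.
Z is weakly dominated by W (C1: 12>5, C2: 12=12, C3: 7>2, C4: 11>1, C5: 10>6).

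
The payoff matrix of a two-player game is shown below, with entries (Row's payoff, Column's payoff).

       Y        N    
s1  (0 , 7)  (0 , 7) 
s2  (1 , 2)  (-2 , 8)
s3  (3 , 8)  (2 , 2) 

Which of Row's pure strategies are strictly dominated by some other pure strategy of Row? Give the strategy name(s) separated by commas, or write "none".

s1, s2

s1 is strictly dominated by s3 (Y: 3>0, N: 2>0).
s3 strictly dominates s2 — Y: 3>1, N: 2>-2.
s3 is not dominated — it holds its own against s1 at Y (3>0); s2 at Y (3>1).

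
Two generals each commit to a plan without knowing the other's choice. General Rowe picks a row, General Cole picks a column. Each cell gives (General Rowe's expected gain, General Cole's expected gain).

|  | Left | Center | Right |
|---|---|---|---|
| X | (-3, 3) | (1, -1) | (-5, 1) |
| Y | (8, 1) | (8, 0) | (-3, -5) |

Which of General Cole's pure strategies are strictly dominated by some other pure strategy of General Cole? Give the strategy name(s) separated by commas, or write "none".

Nothing dominates Left: Center at X (3>-1); Right at X (3>1).
Center is strictly dominated by Left (X: 3>-1, Y: 1>0).
Right: dominated, since Left does at least as well everywhere (X: 3>1, Y: 1>-5).

Center, Right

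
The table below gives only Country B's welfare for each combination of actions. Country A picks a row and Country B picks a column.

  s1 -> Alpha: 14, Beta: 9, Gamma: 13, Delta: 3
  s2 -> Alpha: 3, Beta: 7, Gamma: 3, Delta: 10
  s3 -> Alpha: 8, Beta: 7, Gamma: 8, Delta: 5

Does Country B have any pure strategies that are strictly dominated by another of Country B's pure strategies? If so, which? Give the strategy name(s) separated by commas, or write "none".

none

Alpha is not dominated — it holds its own against Beta at s1 (14>9); Gamma at s1 (14>13); Delta at s1 (14>3).
Beta: no other strategy beats it everywhere (Alpha at s2 (7>3); Gamma at s2 (7>3); Delta at s1 (9>3)).
Gamma: no other strategy beats it everywhere (Alpha at s2 (3=3); Beta at s1 (13>9); Delta at s1 (13>3)).
Delta is not dominated — it holds its own against Alpha at s2 (10>3); Beta at s2 (10>7); Gamma at s2 (10>3).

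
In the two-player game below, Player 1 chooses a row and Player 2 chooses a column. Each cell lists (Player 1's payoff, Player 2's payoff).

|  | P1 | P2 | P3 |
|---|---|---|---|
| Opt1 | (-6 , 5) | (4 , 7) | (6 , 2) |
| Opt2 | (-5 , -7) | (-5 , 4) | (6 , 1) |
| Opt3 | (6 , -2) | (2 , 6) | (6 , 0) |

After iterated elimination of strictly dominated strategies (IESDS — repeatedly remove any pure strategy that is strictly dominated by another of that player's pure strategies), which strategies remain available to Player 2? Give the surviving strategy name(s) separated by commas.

P2

Player 2's strategy P1 is strictly dominated by P2 (Opt1: 7>5, Opt2: 4>-7, Opt3: 6>-2) and is removed.
Player 2's strategy P3 is strictly dominated by P2 (Opt1: 7>2, Opt2: 4>1, Opt3: 6>0) and is removed.
For Player 1, Opt1 strictly dominates Opt2 on the remaining columns (P2: 4>-5); eliminate Opt2.
Player 1's strategy Opt3 is strictly dominated by Opt1 (P2: 4>2) and is removed.
Among the remaining strategies, none is strictly dominated by another pure strategy of the same player, so the elimination stops.
Surviving strategies — Player 1: {Opt1}; Player 2: {P2}.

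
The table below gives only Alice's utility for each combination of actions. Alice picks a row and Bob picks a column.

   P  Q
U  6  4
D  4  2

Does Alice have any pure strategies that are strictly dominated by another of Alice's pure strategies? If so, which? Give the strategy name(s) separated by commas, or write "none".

U: no other strategy beats it everywhere (D at P (6>4)).
D is strictly dominated by U (P: 6>4, Q: 4>2).

D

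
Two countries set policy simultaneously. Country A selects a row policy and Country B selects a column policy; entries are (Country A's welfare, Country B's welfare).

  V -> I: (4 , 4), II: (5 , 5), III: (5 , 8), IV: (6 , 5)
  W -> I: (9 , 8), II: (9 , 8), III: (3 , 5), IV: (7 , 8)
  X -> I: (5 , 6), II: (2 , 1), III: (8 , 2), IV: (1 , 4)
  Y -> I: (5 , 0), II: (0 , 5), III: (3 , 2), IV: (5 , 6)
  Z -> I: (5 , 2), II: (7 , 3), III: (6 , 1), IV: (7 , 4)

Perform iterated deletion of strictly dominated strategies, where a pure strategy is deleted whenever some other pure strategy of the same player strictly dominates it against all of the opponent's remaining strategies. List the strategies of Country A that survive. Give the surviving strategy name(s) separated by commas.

Row V is eliminated: Z beats it against every remaining column (I: 5>4, II: 7>5, III: 6>5, IV: 7>6).
For Country B, IV strictly dominates III on the remaining rows (W: 8>5, X: 4>2, Y: 6>2, Z: 4>1); eliminate III.
Row X is eliminated: W beats it against every remaining column (I: 9>5, II: 9>2, IV: 7>1).
Country A's strategy Y is strictly dominated by W (I: 9>5, II: 9>0, IV: 7>5) and is removed.
Among the remaining strategies, none is strictly dominated by another pure strategy of the same player, so the elimination stops.
Surviving strategies — Country A: {W, Z}; Country B: {I, II, IV}.

W, Z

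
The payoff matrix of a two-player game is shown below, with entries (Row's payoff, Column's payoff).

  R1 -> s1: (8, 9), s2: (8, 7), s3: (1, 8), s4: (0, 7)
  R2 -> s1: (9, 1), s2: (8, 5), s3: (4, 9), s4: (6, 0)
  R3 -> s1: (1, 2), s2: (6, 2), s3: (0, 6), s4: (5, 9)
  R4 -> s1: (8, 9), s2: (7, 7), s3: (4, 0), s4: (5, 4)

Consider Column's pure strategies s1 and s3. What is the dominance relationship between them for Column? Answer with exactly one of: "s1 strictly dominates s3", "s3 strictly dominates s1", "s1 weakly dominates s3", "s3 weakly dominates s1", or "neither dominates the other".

neither dominates the other

Compare s1 to s3 across every action of Row: R1: 9>8, R2: 1<9, R3: 2<6, R4: 9>0.
s1 does better at R1, R4 but worse at R2, R3; neither strategy dominates the other.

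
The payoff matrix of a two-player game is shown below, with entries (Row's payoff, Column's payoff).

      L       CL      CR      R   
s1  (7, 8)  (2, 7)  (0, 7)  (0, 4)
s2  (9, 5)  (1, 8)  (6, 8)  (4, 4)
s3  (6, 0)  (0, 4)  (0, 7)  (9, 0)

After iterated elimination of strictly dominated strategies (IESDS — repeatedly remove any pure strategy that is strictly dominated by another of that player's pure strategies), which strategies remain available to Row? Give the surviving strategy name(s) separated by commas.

s1, s2

For Column, CL strictly dominates R on the remaining rows (s1: 7>4, s2: 8>4, s3: 4>0); eliminate R.
For Row, s2 strictly dominates s3 on the remaining columns (L: 9>6, CL: 1>0, CR: 6>0); eliminate s3.
Among the remaining strategies, none is strictly dominated by another pure strategy of the same player, so the elimination stops.
Surviving strategies — Row: {s1, s2}; Column: {L, CL, CR}.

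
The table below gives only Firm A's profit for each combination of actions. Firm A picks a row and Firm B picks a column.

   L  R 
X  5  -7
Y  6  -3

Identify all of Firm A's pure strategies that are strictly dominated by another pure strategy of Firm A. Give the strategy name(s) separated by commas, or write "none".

X

Y strictly dominates X — L: 6>5, R: -3>-7.
Y is not dominated — it holds its own against X at L (6>5).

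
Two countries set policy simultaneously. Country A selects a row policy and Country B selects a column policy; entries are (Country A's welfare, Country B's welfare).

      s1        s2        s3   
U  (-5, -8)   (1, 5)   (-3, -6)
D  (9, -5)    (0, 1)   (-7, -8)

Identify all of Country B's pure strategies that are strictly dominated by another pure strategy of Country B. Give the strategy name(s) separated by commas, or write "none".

s2 strictly dominates s1 — U: 5>-8, D: 1>-5.
s2 is not dominated — it holds its own against s1 at U (5>-8); s3 at U (5>-6).
s2 strictly dominates s3 — U: 5>-6, D: 1>-8.

s1, s3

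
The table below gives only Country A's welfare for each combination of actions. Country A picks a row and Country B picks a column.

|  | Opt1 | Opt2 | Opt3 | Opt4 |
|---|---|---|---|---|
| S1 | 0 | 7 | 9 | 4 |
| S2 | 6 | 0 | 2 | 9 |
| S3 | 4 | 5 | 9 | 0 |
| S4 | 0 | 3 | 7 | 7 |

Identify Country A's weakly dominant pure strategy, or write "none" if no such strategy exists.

S1 fails to dominate S2 at Opt1 (0<6).
S2 fails to dominate S1 at Opt2 (0<7).
S3 fails to dominate S1 at Opt2 (5<7).
S4 fails to dominate S1 at Opt2 (3<7).
No single strategy dominates all the others.

none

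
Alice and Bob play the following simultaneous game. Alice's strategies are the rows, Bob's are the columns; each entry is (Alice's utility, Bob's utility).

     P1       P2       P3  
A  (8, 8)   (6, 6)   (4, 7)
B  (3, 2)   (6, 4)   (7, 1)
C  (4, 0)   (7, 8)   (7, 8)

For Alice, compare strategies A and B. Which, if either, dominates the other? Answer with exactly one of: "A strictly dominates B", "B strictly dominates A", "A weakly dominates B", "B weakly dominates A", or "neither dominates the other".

A's payoffs vs B's, by Bob's action — P1: 8>3, P2: 6=6, P3: 4<7.
A does better at P1 but worse at P3; neither strategy dominates the other.

neither dominates the other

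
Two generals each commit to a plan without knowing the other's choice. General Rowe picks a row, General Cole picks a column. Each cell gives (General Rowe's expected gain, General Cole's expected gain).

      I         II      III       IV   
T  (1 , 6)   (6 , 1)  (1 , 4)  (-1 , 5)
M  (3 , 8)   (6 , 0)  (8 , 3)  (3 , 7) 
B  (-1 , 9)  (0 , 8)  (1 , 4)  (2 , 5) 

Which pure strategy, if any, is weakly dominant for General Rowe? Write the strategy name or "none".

M vs T: I: 3>1, II: 6=6, III: 8>1, IV: 3>-1.
M vs B: I: 3>-1, II: 6>0, III: 8>1, IV: 3>2.
M is at least as good as every other strategy against every opponent action, so it is weakly dominant.

M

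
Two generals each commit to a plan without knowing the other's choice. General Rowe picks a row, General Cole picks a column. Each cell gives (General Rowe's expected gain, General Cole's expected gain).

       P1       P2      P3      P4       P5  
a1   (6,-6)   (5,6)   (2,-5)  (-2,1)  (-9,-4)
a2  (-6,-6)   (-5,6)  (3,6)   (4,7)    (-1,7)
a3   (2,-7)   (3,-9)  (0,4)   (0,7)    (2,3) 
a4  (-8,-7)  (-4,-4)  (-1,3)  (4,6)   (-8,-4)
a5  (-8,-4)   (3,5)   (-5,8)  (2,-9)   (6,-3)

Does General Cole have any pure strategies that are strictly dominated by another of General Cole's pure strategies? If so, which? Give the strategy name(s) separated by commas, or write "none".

P1

P3 strictly dominates P1 — a1: -5>-6, a2: 6>-6, a3: 4>-7, a4: 3>-7, a5: 8>-4.
P2 is not dominated — it holds its own against P1 at a1 (6>-6); P3 at a1 (6>-5); P4 at a1 (6>1); P5 at a1 (6>-4).
P3: no other strategy beats it everywhere (P1 at a1 (-5>-6); P2 at a2 (6=6); P4 at a5 (8>-9); P5 at a3 (4>3)).
P4: no other strategy beats it everywhere (P1 at a1 (1>-6); P2 at a2 (7>6); P3 at a1 (1>-5); P5 at a1 (1>-4)).
Nothing dominates P5: P1 at a1 (-4>-6); P2 at a2 (7>6); P3 at a1 (-4>-5); P4 at a2 (7=7).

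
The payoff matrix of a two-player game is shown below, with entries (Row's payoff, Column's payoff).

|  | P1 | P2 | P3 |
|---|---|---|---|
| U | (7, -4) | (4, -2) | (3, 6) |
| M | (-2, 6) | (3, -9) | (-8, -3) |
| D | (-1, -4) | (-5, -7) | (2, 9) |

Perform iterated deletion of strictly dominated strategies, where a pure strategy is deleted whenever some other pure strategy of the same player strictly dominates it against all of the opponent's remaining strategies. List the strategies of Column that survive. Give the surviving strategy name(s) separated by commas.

P3

Row M is eliminated: U beats it against every remaining column (P1: 7>-2, P2: 4>3, P3: 3>-8).
Row's strategy D is strictly dominated by U (P1: 7>-1, P2: 4>-5, P3: 3>2) and is removed.
Column P1 is eliminated: P2 beats it against every remaining row (U: -2>-4).
Column's strategy P2 is strictly dominated by P3 (U: 6>-2) and is removed.
Among the remaining strategies, none is strictly dominated by another pure strategy of the same player, so the elimination stops.
Surviving strategies — Row: {U}; Column: {P3}.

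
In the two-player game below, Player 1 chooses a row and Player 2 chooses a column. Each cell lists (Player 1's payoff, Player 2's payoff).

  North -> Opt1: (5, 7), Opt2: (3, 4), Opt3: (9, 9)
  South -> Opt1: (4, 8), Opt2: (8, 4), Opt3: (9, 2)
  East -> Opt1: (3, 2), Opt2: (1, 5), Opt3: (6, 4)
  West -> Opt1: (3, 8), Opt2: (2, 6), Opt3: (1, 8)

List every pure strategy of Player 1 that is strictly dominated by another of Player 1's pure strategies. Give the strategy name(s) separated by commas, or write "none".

East, West

North is not dominated — it holds its own against South at Opt1 (5>4); East at Opt1 (5>3); West at Opt1 (5>3).
South: no other strategy beats it everywhere (North at Opt2 (8>3); East at Opt1 (4>3); West at Opt1 (4>3)).
North strictly dominates East — Opt1: 5>3, Opt2: 3>1, Opt3: 9>6.
West: dominated, since North does at least as well everywhere (Opt1: 5>3, Opt2: 3>2, Opt3: 9>1).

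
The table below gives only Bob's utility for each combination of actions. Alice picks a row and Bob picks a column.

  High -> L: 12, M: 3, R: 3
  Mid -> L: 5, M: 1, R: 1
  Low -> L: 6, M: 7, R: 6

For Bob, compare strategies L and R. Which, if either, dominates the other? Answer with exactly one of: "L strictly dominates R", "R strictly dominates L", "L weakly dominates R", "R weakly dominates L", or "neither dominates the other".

Compare L to R across each choice by Alice: High: 12>3, Mid: 5>1, Low: 6=6.
L is at least as good everywhere and strictly better somewhere (tied only at Low), so L weakly but not strictly dominates R.

L weakly dominates R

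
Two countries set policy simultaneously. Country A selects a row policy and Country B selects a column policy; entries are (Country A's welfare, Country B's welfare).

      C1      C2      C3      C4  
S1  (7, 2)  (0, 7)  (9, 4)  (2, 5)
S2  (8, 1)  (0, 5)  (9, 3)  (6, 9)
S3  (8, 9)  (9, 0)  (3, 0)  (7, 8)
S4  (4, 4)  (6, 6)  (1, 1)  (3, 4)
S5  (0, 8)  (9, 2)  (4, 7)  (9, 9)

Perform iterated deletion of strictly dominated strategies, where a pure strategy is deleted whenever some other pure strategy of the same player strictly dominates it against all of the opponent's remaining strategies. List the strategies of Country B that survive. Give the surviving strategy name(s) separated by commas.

For Country A, S3 strictly dominates S4 on the remaining columns (C1: 8>4, C2: 9>6, C3: 3>1, C4: 7>3); eliminate S4.
Column C3 is eliminated: C4 beats it against every remaining row (S1: 5>4, S2: 9>3, S3: 8>0, S5: 9>7).
Country A's strategy S1 is strictly dominated by S3 (C1: 8>7, C2: 9>0, C4: 7>2) and is removed.
Country B's strategy C2 is strictly dominated by C4 (S2: 9>5, S3: 8>0, S5: 9>2) and is removed.
Among the remaining strategies, none is strictly dominated by another pure strategy of the same player, so the elimination stops.
Surviving strategies — Country A: {S2, S3, S5}; Country B: {C1, C4}.

C1, C4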